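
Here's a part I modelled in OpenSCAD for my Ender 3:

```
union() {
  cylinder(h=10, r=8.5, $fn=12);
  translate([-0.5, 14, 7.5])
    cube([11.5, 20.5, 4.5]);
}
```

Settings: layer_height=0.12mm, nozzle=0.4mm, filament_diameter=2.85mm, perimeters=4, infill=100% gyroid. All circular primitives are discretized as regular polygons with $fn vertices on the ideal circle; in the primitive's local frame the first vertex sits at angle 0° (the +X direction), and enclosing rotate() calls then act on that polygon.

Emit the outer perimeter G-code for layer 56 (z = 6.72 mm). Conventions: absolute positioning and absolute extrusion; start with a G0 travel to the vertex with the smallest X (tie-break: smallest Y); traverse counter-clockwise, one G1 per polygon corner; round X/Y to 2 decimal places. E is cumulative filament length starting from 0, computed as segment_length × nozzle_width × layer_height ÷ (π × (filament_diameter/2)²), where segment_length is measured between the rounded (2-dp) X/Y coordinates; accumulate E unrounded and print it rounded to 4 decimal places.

At z = 6.72 mm: the cylinder: section is a regular 12-gon, circumradius r=8.5; the cube at (-0.5, 14) is not intersected at this z (z outside [7.5, 12]); Merging all regions: only the r=8.5 cylinder is present, so the union is just that shape — 1 connected region. The outline is a single polygon with 12 vertices. Extrusion per mm of travel: 0.4 × 0.12 / (π × 1.425²) = 0.007524. Accumulating E over each segment gives final E = 0.3972.

G0 X-8.50 Y0.00 Z6.72
G1 X-7.36 Y-4.25 E0.0331
G1 X-4.25 Y-7.36 E0.0662
G1 X0.00 Y-8.50 E0.0993
G1 X4.25 Y-7.36 E0.1324
G1 X7.36 Y-4.25 E0.1655
G1 X8.50 Y0.00 E0.1986
G1 X7.36 Y4.25 E0.2317
G1 X4.25 Y7.36 E0.2648
G1 X0.00 Y8.50 E0.2979
G1 X-4.25 Y7.36 E0.3310
G1 X-7.36 Y4.25 E0.3641
G1 X-8.50 Y0.00 E0.3972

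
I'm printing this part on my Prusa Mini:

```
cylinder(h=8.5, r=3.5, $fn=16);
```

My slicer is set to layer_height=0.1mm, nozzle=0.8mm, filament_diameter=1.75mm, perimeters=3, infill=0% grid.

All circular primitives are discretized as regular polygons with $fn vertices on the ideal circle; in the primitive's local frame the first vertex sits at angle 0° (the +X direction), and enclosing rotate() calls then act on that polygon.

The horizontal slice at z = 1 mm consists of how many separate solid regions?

At z = 1 mm: the r=3.5 cylinder gives a regular 16-gon of circumradius 3.5 (constant along its height). The result has 1 disconnected region.

1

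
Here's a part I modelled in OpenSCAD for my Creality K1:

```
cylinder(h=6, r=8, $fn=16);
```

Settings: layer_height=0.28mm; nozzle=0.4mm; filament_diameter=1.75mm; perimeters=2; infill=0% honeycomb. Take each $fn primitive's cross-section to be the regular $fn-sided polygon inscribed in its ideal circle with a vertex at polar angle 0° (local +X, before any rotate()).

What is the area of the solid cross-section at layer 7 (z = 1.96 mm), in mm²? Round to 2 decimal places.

195.93 mm²

At z = 1.96 mm: the cylinder: section is a regular 16-gon, circumradius r=8 (area = (16/2)·8.000²·sin(360°/16) = 195.93 mm²). Overall, the cross-section is a single solid region. Net area = 195.93 mm².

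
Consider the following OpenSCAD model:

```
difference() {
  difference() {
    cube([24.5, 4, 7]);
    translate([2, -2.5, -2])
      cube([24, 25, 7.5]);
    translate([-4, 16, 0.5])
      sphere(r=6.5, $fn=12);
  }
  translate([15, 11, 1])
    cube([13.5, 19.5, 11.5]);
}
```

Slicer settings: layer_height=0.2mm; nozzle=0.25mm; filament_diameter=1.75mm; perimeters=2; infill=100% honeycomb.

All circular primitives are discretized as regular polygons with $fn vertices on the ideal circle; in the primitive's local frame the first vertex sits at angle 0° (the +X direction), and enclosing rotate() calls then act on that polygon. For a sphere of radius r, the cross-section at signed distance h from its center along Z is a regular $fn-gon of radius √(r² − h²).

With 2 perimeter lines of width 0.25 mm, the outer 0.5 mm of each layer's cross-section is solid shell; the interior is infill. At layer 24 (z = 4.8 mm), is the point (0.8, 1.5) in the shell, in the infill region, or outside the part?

At z = 4.8 mm: the cube (footprint 24.5×4) is included at this height; the cube at (2, -2.5) (footprint 24×25) is included at this height; the sphere at (-4, 16): section is a regular 12-gon, circumradius = √(r²−h²) = √(6.5²−4.3²) = 4.874; After the difference (first − rest): starting from the 24.5×4 cube, the 24×25 cube at (2, -2.5) partially overlaps it — only the 90.00 mm² overlap (of its 600.00 mm²) is removed, clipping the outline; the r=6.5 sphere at (-4, 16) misses the remaining region (no effect) — 1 connected region; the cube at (15, 11) is present — its section is the full 13.5×19.5 rectangle; Subtracting the remaining from the first: starting from the result so far, the 13.5×19.5 cube at (15, 11) misses the remaining region (no effect) — 1 connected region. Overall, the cross-section is a single solid region. The nearest boundary edge runs (0.00, 0.00)→(0.00, 4.00); distance from the point to it = 0.80 mm. The point is inside the cross-section and 0.80 mm from the nearest boundary — more than the 0.5 mm shell width (2 × 0.25), so it's in the infill interior.

infill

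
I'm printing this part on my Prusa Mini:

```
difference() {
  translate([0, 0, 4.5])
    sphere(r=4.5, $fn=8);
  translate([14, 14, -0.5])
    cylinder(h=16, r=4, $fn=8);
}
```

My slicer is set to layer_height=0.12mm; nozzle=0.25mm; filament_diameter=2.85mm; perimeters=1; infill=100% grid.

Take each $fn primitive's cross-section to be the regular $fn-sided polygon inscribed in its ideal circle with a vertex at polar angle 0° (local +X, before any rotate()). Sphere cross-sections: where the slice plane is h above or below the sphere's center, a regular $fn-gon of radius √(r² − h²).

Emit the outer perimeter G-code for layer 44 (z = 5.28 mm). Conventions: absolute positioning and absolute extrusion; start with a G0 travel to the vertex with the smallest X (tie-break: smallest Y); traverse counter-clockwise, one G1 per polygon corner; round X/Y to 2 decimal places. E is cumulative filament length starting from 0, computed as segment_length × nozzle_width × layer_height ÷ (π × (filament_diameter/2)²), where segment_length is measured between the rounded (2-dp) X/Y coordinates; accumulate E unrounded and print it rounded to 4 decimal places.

G0 X-4.43 Y0.00 Z5.28
G1 X-3.13 Y-3.13 E0.0159
G1 X0.00 Y-4.43 E0.0319
G1 X3.13 Y-3.13 E0.0478
G1 X4.43 Y0.00 E0.0638
G1 X3.13 Y3.13 E0.0797
G1 X0.00 Y4.43 E0.0956
G1 X-3.13 Y3.13 E0.1116
G1 X-4.43 Y0.00 E0.1275

At z = 5.28 mm: the r=4.5 sphere slices to a regular 8-gon of circumradius 4.432 (√(r²−h²) with h=0.78 from center); the r=4 cylinder at (14, 14) contributes a regular 8-gon of circumradius 4; Taking the first minus the rest: starting from the r=4.5 sphere, the r=4 cylinder at (14, 14) misses the remaining region (no effect) — 1 connected region. The outline is a single polygon with 8 vertices. Extrusion per mm of travel: 0.25 × 0.12 / (π × 1.425²) = 0.004703. Accumulating E over each segment gives final E = 0.1275.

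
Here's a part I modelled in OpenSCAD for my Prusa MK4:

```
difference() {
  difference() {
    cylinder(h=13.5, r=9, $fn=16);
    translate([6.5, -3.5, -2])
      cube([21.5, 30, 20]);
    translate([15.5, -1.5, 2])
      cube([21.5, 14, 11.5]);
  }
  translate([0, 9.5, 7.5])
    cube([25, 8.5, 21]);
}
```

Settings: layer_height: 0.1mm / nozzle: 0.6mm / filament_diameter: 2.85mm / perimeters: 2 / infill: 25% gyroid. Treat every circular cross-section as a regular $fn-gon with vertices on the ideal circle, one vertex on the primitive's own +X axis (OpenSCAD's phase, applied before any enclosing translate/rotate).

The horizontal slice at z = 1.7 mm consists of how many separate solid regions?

1

At z = 1.7 mm: the r=9 cylinder contributes a regular 16-gon of circumradius 9; the 21.5×30 cube at (6.5, -3.5) contributes its full rectangle; the cube at (15.5, -1.5) is not intersected at this z (z outside [2, 13.5]); After the difference (first − rest): starting from the r=9 cylinder, the 21.5×30 cube at (6.5, -3.5) partially overlaps it — only the 17.43 mm² overlap (of its 645.00 mm²) is removed, clipping the outline — 1 connected region; the cube at (0, 9.5) does not reach this height (z outside [7.5, 28.5]); After the difference (first − rest): none of the subtracted shapes is present at this height, so that combined region is unchanged — 1 connected region. The result has 1 disconnected region.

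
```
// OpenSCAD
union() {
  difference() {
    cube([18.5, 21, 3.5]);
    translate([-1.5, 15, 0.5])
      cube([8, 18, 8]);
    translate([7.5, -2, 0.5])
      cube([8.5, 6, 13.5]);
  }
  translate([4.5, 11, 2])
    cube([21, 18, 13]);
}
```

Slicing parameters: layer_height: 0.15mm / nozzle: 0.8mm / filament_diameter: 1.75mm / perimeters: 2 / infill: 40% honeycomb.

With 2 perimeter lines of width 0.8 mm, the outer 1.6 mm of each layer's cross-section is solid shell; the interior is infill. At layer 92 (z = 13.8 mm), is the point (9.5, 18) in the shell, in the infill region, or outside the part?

infill

At z = 13.8 mm: the cube is not intersected at this z (z outside [0, 3.5]); the cube at (-1.5, 15) is absent (z outside [0.5, 8.5]); the cube at (7.5, -2) is present — its section is the full 8.5×6 rectangle; After the difference (first − rest): the first operand is absent here, so nothing remains; the cube at (4.5, 11) (footprint 21×18) is included at this height; Combining (union): only the 21×18 cube at (4.5, 11) is present, so the union is just that shape — 1 connected region. Overall, the cross-section is a single solid region. The nearest boundary edge runs (4.50, 29.00)→(4.50, 11.00); distance from the point to it = 5.00 mm. The point is inside the cross-section and 5.00 mm from the nearest boundary — more than the 1.6 mm shell width (2 × 0.8), so it's in the infill interior.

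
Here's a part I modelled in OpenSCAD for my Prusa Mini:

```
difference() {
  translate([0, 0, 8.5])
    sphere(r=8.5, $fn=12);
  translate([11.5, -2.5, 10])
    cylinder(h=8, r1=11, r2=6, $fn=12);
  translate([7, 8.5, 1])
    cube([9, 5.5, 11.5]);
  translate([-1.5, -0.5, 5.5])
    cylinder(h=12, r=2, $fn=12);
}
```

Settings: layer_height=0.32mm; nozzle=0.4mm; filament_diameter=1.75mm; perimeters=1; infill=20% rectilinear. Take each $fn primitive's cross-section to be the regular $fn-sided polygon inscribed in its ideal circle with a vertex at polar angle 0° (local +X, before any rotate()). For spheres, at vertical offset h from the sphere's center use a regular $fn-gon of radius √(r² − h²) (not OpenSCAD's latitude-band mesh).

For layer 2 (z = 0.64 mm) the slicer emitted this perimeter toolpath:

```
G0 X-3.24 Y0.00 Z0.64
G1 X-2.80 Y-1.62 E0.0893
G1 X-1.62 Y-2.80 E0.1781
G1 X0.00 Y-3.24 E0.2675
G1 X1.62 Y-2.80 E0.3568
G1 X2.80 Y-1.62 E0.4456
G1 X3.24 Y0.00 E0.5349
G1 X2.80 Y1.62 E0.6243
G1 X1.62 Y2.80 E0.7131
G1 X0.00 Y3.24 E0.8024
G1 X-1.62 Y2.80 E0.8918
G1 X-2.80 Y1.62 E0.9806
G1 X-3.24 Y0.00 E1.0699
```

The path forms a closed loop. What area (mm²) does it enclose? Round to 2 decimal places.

Apply the shoelace formula to the sequence of (X, Y) vertices; enclosed area = 31.43 mm².

31.43 mm²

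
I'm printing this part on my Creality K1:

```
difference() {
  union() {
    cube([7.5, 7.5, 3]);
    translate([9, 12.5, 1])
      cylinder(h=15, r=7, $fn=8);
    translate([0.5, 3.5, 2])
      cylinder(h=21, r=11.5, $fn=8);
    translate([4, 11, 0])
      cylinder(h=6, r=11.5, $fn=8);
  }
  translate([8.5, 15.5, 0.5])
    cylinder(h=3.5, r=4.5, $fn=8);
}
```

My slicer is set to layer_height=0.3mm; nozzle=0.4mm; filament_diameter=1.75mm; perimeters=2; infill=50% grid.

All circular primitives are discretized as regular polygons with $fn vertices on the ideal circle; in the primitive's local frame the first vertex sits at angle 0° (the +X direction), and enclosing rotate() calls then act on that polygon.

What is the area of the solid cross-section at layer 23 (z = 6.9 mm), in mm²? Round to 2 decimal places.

At z = 6.9 mm: the cube does not reach this height (z outside [0, 3]); the cylinder at (9, 12.5): section is a regular 8-gon, circumradius r=7 (area = (8/2)·7.000²·sin(360°/8) = 138.59 mm²); the r=11.5 cylinder at (0.5, 3.5) gives a regular 8-gon of circumradius 11.5 (constant along its height) (area = (8/2)·11.500²·sin(360°/8) = 374.06 mm²); the cylinder at (4, 11) is absent (z outside [0, 6]); Merging all regions: the regions partially overlap — summed areas 512.65 mm² minus the doubly-counted overlap 41.75 mm² gives 470.90 mm² — area = 470.90 mm²; the cylinder at (8.5, 15.5) is not intersected at this z (z outside [0.5, 4]); Subtracting the remaining from the first: none of the subtracted shapes is present at this height, so that combined region is unchanged — area = 470.90 mm². Overall, the cross-section is a single solid region. Net area = 470.90 mm².

470.90 mm²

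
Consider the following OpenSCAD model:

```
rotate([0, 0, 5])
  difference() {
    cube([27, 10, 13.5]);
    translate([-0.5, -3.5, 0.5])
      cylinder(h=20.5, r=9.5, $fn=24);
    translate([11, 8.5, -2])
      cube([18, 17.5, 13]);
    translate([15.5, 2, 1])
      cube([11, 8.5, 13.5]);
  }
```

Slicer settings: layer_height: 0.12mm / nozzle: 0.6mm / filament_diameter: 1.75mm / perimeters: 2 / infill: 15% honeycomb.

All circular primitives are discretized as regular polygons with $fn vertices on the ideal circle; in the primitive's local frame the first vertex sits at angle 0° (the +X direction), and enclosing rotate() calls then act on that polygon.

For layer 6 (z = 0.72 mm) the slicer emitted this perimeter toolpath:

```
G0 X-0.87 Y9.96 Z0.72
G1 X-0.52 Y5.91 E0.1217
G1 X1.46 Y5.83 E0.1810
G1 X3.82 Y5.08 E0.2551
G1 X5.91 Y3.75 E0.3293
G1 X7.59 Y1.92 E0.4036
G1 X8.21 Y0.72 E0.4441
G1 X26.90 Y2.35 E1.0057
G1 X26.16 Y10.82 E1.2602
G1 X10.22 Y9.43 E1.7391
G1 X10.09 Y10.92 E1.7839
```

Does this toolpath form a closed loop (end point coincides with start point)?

no

Start point (G0): (-0.87, 9.96). End point (last G1): the path does not return to the start — open.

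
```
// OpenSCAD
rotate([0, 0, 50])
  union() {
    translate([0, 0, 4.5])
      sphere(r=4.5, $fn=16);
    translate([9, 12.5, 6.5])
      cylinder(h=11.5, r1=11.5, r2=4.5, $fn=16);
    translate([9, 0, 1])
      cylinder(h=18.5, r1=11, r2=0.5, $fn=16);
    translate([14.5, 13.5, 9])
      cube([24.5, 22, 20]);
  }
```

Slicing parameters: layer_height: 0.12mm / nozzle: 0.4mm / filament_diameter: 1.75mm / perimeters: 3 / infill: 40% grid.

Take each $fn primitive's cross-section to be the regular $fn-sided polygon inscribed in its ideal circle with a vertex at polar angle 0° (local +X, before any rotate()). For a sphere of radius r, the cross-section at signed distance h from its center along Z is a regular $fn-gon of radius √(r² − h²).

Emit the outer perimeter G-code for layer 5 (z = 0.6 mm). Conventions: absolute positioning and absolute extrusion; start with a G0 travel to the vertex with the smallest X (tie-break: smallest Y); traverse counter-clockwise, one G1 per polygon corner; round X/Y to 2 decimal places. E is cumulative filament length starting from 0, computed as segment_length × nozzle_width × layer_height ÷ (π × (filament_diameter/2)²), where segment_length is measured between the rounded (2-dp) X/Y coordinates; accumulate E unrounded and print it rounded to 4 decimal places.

G0 X-2.24 Y-0.20 Z0.60
G1 X-1.99 Y-1.04 E0.0175
G1 X-1.44 Y-1.72 E0.0349
G1 X-0.68 Y-2.14 E0.0523
G1 X0.20 Y-2.24 E0.0699
G1 X1.04 Y-1.99 E0.0874
G1 X1.72 Y-1.44 E0.1049
G1 X2.14 Y-0.68 E0.1222
G1 X2.24 Y0.20 E0.1399
G1 X1.99 Y1.04 E0.1574
G1 X1.44 Y1.72 E0.1748
G1 X0.68 Y2.14 E0.1922
G1 X-0.20 Y2.24 E0.2098
G1 X-1.04 Y1.99 E0.2273
G1 X-1.72 Y1.44 E0.2448
G1 X-2.14 Y0.68 E0.2621
G1 X-2.24 Y-0.20 E0.2798

At z = 0.6 mm: the r=4.5 sphere contributes a regular 16-gon of circumradius √(4.5²−3.9²) = 2.245; the cone at (9, 12.5) does not reach this height (z outside [6.5, 18]); the cone at (9, 0) is absent (z outside [1, 19.5]); the cube at (14.5, 13.5) is absent (z outside [9, 29]); Merging all regions: only the r=4.5 sphere is present, so the union is just that shape — 1 connected region; (rotated 50° about Z; rotation is an isometry so areas/perimeters/island counts are preserved). The outline is a single polygon with 16 vertices. Extrusion per mm of travel: 0.4 × 0.12 / (π × 0.875²) = 0.019956. Accumulating E over each segment gives final E = 0.2798.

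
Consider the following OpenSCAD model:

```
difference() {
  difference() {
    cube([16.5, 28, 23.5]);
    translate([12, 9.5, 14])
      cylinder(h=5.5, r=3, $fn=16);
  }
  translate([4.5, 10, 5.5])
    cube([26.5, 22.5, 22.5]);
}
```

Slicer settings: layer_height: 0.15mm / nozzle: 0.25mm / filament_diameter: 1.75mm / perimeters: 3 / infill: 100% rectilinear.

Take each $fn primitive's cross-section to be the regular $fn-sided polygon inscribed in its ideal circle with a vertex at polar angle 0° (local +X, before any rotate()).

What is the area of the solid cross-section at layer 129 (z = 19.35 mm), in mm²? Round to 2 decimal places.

229.27 mm²

At z = 19.35 mm: the cube is present — its section is the full 16.5×28 rectangle (area 462.00 mm²); the r=3 cylinder at (12, 9.5) gives a regular 16-gon of circumradius 3 (constant along its height) (area = (16/2)·3.000²·sin(360°/16) = 27.55 mm²); After the difference (first − rest): starting from the 16.5×28 cube (462.00 mm²), the r=3 cylinder at (12, 9.5) lies wholly inside it (removes its full 27.55 mm² and its 18.73 mm outline becomes a hole wall) — area = 434.45 mm²; the cube at (4.5, 10) (footprint 26.5×22.5) is included at this height (area 596.25 mm²); After the difference (first − rest): starting from that combined region (434.45 mm²), the 26.5×22.5 cube at (4.5, 10) partially overlaps it — only the 205.17 mm² overlap (of its 596.25 mm²) is removed, clipping the outline — area = 229.27 mm². Overall, the cross-section is a single solid region. Net area = 229.27 mm².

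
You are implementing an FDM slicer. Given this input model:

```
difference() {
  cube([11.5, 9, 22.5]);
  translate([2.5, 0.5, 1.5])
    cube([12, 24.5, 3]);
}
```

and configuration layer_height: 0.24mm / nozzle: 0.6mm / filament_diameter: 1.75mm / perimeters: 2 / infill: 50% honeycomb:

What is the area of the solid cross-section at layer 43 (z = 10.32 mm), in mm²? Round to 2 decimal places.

At z = 10.32 mm: the cube (footprint 11.5×9) is included at this height (area 103.50 mm²); the cube at (2.5, 0.5) does not reach this height (z outside [1.5, 4.5]); After the difference (first − rest): none of the subtracted shapes is present at this height, so the 11.5×9 cube is unchanged — area = 103.50 mm². Overall, the cross-section is a single solid region. Net area = 103.50 mm².

103.50 mm²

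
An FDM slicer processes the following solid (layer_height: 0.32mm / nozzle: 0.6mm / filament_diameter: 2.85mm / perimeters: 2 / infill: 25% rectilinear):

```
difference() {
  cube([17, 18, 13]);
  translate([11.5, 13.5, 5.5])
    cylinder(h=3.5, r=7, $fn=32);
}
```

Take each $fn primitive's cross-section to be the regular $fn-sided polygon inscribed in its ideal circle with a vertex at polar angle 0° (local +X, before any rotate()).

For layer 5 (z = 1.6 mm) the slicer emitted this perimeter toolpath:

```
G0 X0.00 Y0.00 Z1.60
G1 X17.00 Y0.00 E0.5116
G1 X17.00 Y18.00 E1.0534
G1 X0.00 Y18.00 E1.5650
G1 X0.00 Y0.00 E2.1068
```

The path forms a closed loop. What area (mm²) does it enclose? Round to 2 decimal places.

Apply the shoelace formula to the sequence of (X, Y) vertices; enclosed area = 306.00 mm².

306.00 mm²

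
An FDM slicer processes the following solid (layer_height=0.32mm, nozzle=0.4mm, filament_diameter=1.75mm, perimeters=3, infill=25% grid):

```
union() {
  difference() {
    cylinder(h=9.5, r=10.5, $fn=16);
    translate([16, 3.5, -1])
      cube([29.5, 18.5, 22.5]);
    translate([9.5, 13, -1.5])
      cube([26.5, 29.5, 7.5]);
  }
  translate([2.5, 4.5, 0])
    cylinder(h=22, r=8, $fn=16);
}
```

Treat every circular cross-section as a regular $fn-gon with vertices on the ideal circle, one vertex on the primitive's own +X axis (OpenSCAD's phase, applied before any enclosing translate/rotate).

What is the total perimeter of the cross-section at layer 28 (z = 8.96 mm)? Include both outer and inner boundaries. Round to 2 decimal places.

At z = 8.96 mm: the r=10.5 cylinder gives a regular 16-gon of circumradius 10.5 (constant along its height) (perimeter = 2·16·10.500·sin(180°/16) = 65.55 mm); the 29.5×18.5 cube at (16, 3.5) contributes its full rectangle (perimeter 96.00 mm); the cube at (9.5, 13) is absent (z outside [-1.5, 6]); Taking the first minus the rest: starting from the r=10.5 cylinder, the 29.5×18.5 cube at (16, 3.5) misses the remaining region (no effect) — boundary = 65.55 mm; the r=8 cylinder at (2.5, 4.5) contributes a regular 16-gon of circumradius 8 (perimeter = 2·16·8.000·sin(180°/16) = 49.94 mm); Merging all regions: the regions partially overlap (shared area 162.52 mm²), so the edge portions inside another operand are dropped and the merged outline is re-measured after clipping — boundary = 69.43 mm. Overall, the cross-section is a single solid region. Total boundary length (outer) = 69.43 mm.

69.43 mm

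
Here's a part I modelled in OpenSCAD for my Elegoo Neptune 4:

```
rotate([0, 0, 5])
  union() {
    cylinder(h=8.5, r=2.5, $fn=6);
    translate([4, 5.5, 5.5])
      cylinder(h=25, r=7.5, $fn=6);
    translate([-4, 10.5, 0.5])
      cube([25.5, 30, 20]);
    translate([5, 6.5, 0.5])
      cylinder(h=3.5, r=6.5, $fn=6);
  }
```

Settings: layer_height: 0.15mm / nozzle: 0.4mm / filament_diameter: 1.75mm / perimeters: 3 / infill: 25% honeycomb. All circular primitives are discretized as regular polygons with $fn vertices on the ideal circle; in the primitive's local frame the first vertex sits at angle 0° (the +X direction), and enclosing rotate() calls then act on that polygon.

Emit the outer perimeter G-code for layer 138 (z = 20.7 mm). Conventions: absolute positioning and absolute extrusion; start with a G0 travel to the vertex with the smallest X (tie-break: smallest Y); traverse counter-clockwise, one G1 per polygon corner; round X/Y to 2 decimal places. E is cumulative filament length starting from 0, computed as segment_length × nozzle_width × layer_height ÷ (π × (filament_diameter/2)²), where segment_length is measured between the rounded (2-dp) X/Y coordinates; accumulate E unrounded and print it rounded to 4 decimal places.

G0 X-3.97 Y5.17 Z20.70
G1 X0.34 Y-0.97 E0.1871
G1 X7.81 Y-0.32 E0.3742
G1 X10.98 Y6.48 E0.5613
G1 X6.68 Y12.63 E0.7485
G1 X-0.80 Y11.97 E0.9358
G1 X-3.97 Y5.17 E1.1230

At z = 20.7 mm: the cylinder does not reach this height (z outside [0, 8.5]); the cylinder at (4, 5.5): section is a regular 6-gon, circumradius r=7.5; the cube at (-4, 10.5) is absent (z outside [0.5, 20.5]); the cylinder at (5, 6.5) does not reach this height (z outside [0.5, 4]); Merging all regions: only the r=7.5 cylinder at (4, 5.5) is present, so the union is just that shape — 1 connected region; (whole slice rotated 5° about Z — lengths, areas and connectivity unchanged). The outline is a single polygon with 6 vertices. Extrusion per mm of travel: 0.4 × 0.15 / (π × 0.875²) = 0.024945. Accumulating E over each segment gives final E = 1.1230.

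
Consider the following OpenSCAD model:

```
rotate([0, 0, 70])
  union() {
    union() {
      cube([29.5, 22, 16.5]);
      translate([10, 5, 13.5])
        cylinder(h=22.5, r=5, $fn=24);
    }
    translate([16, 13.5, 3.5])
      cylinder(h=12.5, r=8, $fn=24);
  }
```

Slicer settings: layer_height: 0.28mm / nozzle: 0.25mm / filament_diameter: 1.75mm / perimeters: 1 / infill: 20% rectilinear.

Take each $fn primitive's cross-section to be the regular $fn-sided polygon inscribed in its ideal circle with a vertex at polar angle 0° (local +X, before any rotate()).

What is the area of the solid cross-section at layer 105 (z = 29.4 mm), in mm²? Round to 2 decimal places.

77.65 mm²

At z = 29.4 mm: the cube does not reach this height (z outside [0, 16.5]); the cylinder at (10, 5): section is a regular 24-gon, circumradius r=5 (area = (24/2)·5.000²·sin(360°/24) = 77.65 mm²); Merging all regions: only the r=5 cylinder at (10, 5) is present, so the union is just that shape — area = 77.65 mm²; the cylinder at (16, 13.5) is absent (z outside [3.5, 16]); Combining (union): only that combined region is present, so the union is just that shape — area = 77.65 mm²; (rotated 70° about Z; rotation is an isometry so areas/perimeters/island counts are preserved). Overall, the cross-section is a single solid region. Net area = 77.65 mm².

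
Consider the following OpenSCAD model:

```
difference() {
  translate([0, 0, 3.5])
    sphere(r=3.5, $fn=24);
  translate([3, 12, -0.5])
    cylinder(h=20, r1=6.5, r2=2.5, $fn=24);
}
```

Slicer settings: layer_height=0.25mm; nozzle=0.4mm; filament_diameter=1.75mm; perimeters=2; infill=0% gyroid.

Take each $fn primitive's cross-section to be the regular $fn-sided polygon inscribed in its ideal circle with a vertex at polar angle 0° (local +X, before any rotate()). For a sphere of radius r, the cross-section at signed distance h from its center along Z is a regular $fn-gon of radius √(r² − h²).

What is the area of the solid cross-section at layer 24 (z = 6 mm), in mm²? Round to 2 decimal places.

18.63 mm²

At z = 6 mm: the sphere: section is a regular 24-gon, circumradius = √(r²−h²) = √(3.5²−2.5²) = 2.449 (area = (24/2)·2.449²·sin(360°/24) = 18.63 mm²); the cone at (3, 12) contributes a regular 24-gon of circumradius 5.200 (interpolated between r1=6.5 and r2=2.5 at t=0.325) (area = (24/2)·5.200²·sin(360°/24) = 83.98 mm²); After the difference (first − rest): starting from the r=3.5 sphere (18.63 mm²), the cone at (3, 12) misses the remaining region (no effect) — area = 18.63 mm². Overall, the cross-section is a single solid region. Net area = 18.63 mm².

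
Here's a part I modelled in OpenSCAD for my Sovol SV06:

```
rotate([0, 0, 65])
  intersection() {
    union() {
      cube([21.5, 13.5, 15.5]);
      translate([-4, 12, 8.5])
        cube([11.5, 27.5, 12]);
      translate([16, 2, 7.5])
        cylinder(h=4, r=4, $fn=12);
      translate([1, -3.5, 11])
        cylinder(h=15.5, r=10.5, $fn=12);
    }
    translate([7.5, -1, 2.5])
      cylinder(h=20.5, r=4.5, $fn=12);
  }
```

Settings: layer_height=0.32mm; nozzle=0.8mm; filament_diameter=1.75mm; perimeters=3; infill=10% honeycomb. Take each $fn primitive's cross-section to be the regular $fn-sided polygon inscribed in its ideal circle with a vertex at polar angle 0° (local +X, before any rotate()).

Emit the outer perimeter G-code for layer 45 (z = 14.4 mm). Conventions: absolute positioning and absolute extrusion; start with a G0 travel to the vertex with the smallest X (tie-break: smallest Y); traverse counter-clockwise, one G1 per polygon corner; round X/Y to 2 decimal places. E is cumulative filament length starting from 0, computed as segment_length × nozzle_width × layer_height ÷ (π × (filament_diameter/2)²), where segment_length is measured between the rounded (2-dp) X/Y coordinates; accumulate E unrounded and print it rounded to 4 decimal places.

G0 X-0.41 Y5.98 Z14.40
G1 X0.39 Y3.79 E0.2482
G1 X2.17 Y2.30 E0.4952
G1 X4.47 Y1.89 E0.7439
G1 X6.66 Y2.69 E0.9920
G1 X8.15 Y4.47 E1.2391
G1 X8.56 Y6.77 E1.4877
G1 X7.76 Y8.96 E1.7359
G1 X7.71 Y9.00 E1.7427
G1 X4.46 Y9.57 E2.0939
G1 X4.96 Y10.63 E2.2186
G1 X3.68 Y10.86 E2.3570
G1 X1.49 Y10.06 E2.6052
G1 X0.00 Y8.28 E2.8523
G1 X-0.41 Y5.98 E3.1009

At z = 14.4 mm: the cube is present — its section is the full 21.5×13.5 rectangle; the 11.5×27.5 cube at (-4, 12) contributes its full rectangle; the cylinder at (16, 2) does not reach this height (z outside [7.5, 11.5]); the r=10.5 cylinder at (1, -3.5) gives a regular 12-gon of circumradius 10.5 (constant along its height); Combining (union): the regions partially overlap (shared area 65.69 mm²), so overlapping operands fuse into one piece — 1 connected region; the r=4.5 cylinder at (7.5, -1) gives a regular 12-gon of circumradius 4.5 (constant along its height); After intersecting: the r=4.5 cylinder at (7.5, -1) partially overlaps the result so far; clipping to the common part keeps 58.30 mm² — 1 connected region; (whole slice rotated 65° about Z — lengths, areas and connectivity unchanged). The outline is a single polygon with 14 vertices. Extrusion per mm of travel: 0.8 × 0.32 / (π × 0.875²) = 0.106432. Accumulating E over each segment gives final E = 3.1009.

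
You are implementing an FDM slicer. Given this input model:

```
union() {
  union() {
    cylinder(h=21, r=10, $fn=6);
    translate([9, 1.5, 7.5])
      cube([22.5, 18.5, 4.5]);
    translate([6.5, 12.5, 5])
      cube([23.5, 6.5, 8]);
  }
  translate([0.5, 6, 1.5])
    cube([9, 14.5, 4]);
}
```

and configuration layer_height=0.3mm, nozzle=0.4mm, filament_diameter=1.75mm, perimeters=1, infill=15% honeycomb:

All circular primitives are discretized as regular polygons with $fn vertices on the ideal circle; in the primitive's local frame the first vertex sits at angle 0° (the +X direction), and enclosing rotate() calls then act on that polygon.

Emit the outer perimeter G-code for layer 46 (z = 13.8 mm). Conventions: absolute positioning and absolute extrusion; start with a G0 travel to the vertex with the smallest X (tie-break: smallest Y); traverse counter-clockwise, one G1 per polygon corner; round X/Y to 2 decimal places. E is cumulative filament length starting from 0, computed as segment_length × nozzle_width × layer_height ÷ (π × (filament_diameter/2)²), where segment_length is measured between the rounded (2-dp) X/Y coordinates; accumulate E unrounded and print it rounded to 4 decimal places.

G0 X-10.00 Y0.00 Z13.80
G1 X-5.00 Y-8.66 E0.4989
G1 X5.00 Y-8.66 E0.9978
G1 X10.00 Y0.00 E1.4967
G1 X5.00 Y8.66 E1.9956
G1 X-5.00 Y8.66 E2.4945
G1 X-10.00 Y0.00 E2.9934

At z = 13.8 mm: the cylinder: section is a regular 6-gon, circumradius r=10; the cube at (9, 1.5) is not intersected at this z (z outside [7.5, 12]); the cube at (6.5, 12.5) is absent (z outside [5, 13]); Taking the union: only the r=10 cylinder is present, so the union is just that shape — 1 connected region; the cube at (0.5, 6) is not intersected at this z (z outside [1.5, 5.5]); Combining (union): only that combined region is present, so the union is just that shape — 1 connected region. The outline is a single polygon with 6 vertices. Extrusion per mm of travel: 0.4 × 0.3 / (π × 0.875²) = 0.049890. Accumulating E over each segment gives final E = 2.9934.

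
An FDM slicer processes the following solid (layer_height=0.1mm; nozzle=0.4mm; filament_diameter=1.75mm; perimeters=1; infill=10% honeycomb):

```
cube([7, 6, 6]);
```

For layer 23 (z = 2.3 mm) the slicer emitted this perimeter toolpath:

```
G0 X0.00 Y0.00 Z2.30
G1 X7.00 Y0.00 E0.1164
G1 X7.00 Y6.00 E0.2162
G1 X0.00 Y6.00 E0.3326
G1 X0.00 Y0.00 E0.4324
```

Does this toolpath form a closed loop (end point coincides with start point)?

Start point (G0): (0.00, 0.00). End point (last G1): the path returns to the start — closed.

yes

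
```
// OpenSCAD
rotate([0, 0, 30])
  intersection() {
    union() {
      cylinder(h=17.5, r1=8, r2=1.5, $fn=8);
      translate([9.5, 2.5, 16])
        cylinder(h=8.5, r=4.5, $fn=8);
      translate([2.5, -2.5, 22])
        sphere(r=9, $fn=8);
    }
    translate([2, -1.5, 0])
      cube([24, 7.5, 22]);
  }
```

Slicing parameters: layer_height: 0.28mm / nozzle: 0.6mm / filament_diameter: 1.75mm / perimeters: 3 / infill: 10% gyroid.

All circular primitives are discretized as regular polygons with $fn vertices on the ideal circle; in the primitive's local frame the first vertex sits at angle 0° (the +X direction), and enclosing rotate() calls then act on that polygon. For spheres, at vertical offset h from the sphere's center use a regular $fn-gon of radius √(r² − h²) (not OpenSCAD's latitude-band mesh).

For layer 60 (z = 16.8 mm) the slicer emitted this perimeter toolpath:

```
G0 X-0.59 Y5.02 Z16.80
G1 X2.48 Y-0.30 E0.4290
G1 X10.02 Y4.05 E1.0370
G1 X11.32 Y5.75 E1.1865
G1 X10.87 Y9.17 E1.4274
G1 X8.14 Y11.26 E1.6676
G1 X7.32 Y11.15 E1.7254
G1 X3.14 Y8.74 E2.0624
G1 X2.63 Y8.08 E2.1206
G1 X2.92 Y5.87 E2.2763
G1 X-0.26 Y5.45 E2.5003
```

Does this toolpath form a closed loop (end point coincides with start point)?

Start point (G0): (-0.59, 5.02). End point (last G1): the path does not return to the start — open.

no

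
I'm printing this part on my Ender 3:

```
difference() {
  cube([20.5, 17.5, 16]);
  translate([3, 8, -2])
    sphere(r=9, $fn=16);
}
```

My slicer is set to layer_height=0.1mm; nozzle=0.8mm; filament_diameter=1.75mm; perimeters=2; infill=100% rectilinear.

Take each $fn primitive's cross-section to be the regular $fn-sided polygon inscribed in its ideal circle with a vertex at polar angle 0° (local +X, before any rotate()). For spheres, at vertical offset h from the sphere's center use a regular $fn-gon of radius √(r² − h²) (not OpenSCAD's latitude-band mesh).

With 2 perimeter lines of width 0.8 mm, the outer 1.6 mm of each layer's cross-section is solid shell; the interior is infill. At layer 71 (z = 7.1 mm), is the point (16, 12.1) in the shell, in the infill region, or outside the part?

At z = 7.1 mm: the 20.5×17.5 cube contributes its full rectangle; the sphere at (3, 8) does not reach this height (|z−center|=9.100 > r=9); After the difference (first − rest): none of the subtracted shapes is present at this height, so the 20.5×17.5 cube is unchanged — 1 connected region. Overall, the cross-section is a single solid region. The nearest boundary edge runs (20.50, 0.00)→(20.50, 17.50); distance from the point to it = 4.50 mm. The point is inside the cross-section and 4.50 mm from the nearest boundary — more than the 1.6 mm shell width (2 × 0.8), so it's in the infill interior.

infill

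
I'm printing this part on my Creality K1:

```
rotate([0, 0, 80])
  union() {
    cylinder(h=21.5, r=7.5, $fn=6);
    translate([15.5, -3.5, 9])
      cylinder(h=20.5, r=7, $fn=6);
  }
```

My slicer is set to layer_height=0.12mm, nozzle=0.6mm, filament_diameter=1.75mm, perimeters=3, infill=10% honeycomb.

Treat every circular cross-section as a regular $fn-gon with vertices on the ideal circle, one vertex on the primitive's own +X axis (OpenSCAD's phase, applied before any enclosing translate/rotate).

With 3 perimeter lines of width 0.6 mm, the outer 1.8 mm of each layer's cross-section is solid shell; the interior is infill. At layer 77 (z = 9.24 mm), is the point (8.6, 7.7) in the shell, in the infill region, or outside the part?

At z = 9.24 mm: the r=7.5 cylinder gives a regular 6-gon of circumradius 7.5 (constant along its height); the r=7 cylinder at (15.5, -3.5) contributes a regular 6-gon of circumradius 7; Combining (union): the 2 present regions are separate (no shared area or edge), so areas and boundary lengths simply add and each stays a separate island — 2 connected regions; (rotated 80° about Z; rotation is an isometry so areas/perimeters/island counts are preserved). Overall, the cross-section has 2 separate islands. Undo the 80° rotation: the query point maps to (9.076, -7.132) in the un-rotated model frame. The nearest boundary edge runs (12.00, -9.56)→(8.50, -3.50); distance from the point to it = 1.32 mm. The point is not inside any of the regions above, so it lies outside the cross-section (1.32 mm from the nearest boundary).

outside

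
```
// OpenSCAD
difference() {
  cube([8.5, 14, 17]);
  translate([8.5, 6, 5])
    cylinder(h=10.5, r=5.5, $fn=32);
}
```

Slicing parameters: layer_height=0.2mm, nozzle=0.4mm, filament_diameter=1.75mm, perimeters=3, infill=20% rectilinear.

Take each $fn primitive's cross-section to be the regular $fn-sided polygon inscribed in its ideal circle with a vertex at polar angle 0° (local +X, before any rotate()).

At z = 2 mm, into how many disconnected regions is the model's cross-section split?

At z = 2 mm: the 8.5×14 cube contributes its full rectangle; the cylinder at (8.5, 6) is not intersected at this z (z outside [5, 15.5]); After the difference (first − rest): none of the subtracted shapes is present at this height, so the 8.5×14 cube is unchanged — 1 connected region. The result has 1 disconnected region.

1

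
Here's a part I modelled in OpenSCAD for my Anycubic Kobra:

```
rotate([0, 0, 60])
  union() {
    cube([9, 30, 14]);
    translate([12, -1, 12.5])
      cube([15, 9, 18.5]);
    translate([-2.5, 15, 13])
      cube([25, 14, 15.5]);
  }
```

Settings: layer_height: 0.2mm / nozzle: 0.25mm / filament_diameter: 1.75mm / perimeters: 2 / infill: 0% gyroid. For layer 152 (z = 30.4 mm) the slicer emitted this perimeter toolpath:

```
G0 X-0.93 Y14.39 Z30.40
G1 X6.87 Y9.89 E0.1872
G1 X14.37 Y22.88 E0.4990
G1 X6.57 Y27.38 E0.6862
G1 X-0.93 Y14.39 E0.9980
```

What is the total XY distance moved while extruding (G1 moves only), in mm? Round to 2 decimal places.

48.01 mm

Sum the Euclidean lengths of each G1 segment: total = 48.01 mm.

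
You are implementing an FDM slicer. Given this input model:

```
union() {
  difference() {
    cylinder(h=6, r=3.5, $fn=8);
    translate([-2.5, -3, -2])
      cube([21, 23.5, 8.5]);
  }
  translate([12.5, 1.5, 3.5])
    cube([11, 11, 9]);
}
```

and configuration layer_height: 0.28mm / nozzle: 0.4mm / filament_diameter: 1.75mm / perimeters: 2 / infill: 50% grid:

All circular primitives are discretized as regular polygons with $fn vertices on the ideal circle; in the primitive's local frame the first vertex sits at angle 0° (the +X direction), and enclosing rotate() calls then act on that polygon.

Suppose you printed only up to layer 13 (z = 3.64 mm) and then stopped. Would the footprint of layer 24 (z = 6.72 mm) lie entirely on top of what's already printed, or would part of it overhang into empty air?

Compare the two slices. At z = 3.64: the cylinder: section is a regular 8-gon, circumradius r=3.5 (area = (8/2)·3.500²·sin(360°/8) = 34.65 mm²); the cube at (-2.5, -3) is present — its section is the full 21×23.5 rectangle (area 493.50 mm²); Taking the first minus the rest: starting from the r=3.5 cylinder (34.65 mm²), the 21×23.5 cube at (-2.5, -3) partially overlaps it — only the 31.63 mm² overlap (of its 493.50 mm²) is removed, clipping the outline — area = 3.02 mm²; the 11×11 cube at (12.5, 1.5) contributes its full rectangle (area 121.00 mm²); Merging all regions: the 2 present regions are separate (no shared area or edge), so areas and boundary lengths simply add and each stays a separate island — area = 124.02 mm². At z = 6.72: the cylinder does not reach this height (z outside [0, 6]); the cube at (-2.5, -3) is absent (z outside [-2, 6.5]); Taking the first minus the rest: the first operand is absent here, so nothing remains; the cube at (12.5, 1.5) (footprint 11×11) is included at this height (area 121.00 mm²); Taking the union: only the 11×11 cube at (12.5, 1.5) is present, so the union is just that shape — area = 121.00 mm². Checking containment: the cross-section at z = 6.72 is a subset of the cross-section at z = 3.64.

entirely on top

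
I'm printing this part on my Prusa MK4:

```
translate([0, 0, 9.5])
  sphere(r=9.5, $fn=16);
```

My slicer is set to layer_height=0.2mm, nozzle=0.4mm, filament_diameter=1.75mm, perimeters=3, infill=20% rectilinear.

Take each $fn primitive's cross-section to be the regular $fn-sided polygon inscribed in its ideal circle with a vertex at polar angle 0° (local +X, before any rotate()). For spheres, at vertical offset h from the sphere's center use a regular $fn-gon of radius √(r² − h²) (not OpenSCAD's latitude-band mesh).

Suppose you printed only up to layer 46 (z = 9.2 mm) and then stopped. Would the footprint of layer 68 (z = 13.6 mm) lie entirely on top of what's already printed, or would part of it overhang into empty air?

entirely on top

Compare the two slices. At z = 9.2: the r=9.5 sphere contributes a regular 16-gon of circumradius √(9.5²−0.3²) = 9.495 (area = (16/2)·9.495²·sin(360°/16) = 276.02 mm²). At z = 13.6: the sphere: section is a regular 16-gon, circumradius = √(r²−h²) = √(9.5²−4.1²) = 8.570 (area = (16/2)·8.570²·sin(360°/16) = 224.83 mm²). Checking containment: the cross-section at z = 13.6 is a subset of the cross-section at z = 9.2.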